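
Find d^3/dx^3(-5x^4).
- 120 x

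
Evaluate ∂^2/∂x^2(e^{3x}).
9 e^{3 x}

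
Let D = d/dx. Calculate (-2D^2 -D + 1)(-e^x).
2 e^{x}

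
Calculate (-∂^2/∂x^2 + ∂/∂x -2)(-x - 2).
2 x + 3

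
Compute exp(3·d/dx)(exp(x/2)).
e^{\frac{x}{2} + \frac{3}{2}}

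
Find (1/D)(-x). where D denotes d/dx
- \frac{x^{2}}{2}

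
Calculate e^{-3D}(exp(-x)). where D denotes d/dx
e^{3 - x}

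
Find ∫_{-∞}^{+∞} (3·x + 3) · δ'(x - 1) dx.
-3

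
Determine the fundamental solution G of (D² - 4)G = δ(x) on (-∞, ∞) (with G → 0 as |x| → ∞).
-\frac{e^{-2|x|}}{4}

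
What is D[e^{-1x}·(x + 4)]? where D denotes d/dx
\left(- x - 3\right) e^{- x}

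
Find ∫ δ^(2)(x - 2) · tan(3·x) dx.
\frac{18 \tan{\left(6 \right)}}{\cos^{2}{\left(6 \right)}}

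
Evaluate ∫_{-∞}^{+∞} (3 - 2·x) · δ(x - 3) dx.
-3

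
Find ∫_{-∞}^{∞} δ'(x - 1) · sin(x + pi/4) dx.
- \cos{\left(\frac{\pi}{4} + 1 \right)}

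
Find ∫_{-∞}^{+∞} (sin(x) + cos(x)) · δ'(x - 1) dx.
- \cos{\left(1 \right)} + \sin{\left(1 \right)}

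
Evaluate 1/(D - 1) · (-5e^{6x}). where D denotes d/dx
- e^{6 x}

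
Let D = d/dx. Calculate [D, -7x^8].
- 56 x^{7}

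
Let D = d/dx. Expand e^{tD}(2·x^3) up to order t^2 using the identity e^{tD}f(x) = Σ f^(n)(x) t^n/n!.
2 x \left(3 t^{2} + 3 t x + x^{2}\right)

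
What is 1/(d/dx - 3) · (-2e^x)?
e^{x}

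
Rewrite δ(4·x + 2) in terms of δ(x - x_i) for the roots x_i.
\frac{\delta(x + 1/2)}{4}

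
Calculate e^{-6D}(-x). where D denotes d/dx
6 - x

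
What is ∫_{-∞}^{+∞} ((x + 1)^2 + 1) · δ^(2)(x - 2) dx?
2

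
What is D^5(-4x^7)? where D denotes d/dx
- 10080 x^{2}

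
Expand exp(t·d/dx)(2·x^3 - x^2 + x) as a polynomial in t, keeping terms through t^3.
2 t^{3} + t^{2} \left(6 x - 1\right) + t \left(6 x^{2} - 2 x + 1\right) + 2 x^{3} - x^{2} + x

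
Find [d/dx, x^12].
12 x^{11}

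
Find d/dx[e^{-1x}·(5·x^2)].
5 x \left(2 - x\right) e^{- x}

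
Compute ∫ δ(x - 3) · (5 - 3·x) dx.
-4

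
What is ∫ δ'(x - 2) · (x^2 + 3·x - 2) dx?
-7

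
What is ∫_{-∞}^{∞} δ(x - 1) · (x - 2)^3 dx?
-1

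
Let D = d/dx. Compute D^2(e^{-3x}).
9 e^{- 3 x}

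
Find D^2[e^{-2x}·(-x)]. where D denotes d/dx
4 \left(1 - x\right) e^{- 2 x}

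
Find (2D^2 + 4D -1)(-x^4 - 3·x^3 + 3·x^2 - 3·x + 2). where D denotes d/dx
x^{4} - 13 x^{3} - 63 x^{2} - 9 x - 2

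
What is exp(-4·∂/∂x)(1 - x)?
5 - x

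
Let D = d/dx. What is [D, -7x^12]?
- 84 x^{11}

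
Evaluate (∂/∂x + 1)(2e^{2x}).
6 e^{2 x}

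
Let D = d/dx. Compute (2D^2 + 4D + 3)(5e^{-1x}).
5 e^{- x}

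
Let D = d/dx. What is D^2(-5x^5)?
- 100 x^{3}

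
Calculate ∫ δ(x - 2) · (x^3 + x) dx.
10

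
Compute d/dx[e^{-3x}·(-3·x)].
3 \left(3 x - 1\right) e^{- 3 x}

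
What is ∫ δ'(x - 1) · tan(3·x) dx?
- \frac{3}{\cos^{2}{\left(3 \right)}}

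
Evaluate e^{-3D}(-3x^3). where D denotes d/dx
- 3 x^{3} + 27 x^{2} - 81 x + 81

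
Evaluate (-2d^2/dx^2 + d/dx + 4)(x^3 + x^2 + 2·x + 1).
4 x^{3} + 7 x^{2} - 2 x + 2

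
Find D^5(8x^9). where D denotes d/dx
120960 x^{4}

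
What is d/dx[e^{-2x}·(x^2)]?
2 x \left(1 - x\right) e^{- 2 x}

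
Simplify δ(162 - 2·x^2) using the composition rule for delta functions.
\frac{\delta(x - 9) + \delta(x + 9)}{36}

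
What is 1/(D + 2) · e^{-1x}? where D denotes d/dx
e^{- x}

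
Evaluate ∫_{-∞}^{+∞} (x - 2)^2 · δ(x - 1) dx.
1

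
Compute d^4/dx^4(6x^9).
18144 x^{5}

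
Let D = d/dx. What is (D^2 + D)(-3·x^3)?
9 x \left(- x - 2\right)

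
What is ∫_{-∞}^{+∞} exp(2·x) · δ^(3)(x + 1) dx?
- \frac{8}{e^{2}}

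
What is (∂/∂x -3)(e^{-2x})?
- 5 e^{- 2 x}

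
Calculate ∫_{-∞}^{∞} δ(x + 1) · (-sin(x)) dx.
\sin{\left(1 \right)}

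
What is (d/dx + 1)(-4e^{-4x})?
12 e^{- 4 x}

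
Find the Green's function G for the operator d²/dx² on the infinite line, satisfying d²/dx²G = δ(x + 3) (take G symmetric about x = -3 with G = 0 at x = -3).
\frac{|x + 3|}{2}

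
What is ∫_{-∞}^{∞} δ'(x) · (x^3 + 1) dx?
0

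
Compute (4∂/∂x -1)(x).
4 - x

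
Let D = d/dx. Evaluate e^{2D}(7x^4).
7 x^{4} + 56 x^{3} + 168 x^{2} + 224 x + 112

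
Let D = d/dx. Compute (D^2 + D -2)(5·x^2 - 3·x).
- 10 x^{2} + 16 x + 7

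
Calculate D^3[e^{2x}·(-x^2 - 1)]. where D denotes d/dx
\left(- 8 x^{2} - 24 x - 20\right) e^{2 x}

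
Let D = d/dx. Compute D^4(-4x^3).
0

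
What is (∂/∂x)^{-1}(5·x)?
\frac{5 x^{2}}{2}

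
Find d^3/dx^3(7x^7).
1470 x^{4}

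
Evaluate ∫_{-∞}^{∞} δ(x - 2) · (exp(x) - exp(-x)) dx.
2 \sinh{\left(2 \right)}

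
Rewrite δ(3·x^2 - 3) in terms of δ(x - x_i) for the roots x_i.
\frac{\delta(x - 1) + \delta(x + 1)}{6}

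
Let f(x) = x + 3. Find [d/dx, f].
1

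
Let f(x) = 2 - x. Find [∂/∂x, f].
-1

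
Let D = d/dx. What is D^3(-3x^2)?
0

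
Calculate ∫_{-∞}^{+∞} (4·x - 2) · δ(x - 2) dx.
6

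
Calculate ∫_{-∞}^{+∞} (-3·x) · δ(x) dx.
0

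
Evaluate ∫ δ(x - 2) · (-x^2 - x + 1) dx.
-5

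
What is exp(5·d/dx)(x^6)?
x^{6} + 30 x^{5} + 375 x^{4} + 2500 x^{3} + 9375 x^{2} + 18750 x + 15625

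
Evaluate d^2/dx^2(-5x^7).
- 210 x^{5}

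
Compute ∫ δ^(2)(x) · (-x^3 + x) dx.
0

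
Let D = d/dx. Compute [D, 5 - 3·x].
-3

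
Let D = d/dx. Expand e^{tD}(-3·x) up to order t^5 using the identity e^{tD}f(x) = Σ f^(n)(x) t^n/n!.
- 3 t - 3 x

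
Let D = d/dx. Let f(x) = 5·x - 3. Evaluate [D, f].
5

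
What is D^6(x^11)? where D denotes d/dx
332640 x^{5}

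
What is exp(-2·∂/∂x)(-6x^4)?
- 6 x^{4} + 48 x^{3} - 144 x^{2} + 192 x - 96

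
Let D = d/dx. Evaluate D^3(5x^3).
30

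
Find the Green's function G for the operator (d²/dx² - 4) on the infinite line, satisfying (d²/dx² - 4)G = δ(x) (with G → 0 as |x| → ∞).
-\frac{e^{-2|x|}}{4}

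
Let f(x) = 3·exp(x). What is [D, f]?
3 e^{x}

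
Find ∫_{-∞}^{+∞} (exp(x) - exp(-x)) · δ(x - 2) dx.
2 \sinh{\left(2 \right)}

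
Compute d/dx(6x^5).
30 x^{4}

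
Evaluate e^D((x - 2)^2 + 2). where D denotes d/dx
x^{2} - 2 x + 3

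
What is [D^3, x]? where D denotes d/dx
3D^{2}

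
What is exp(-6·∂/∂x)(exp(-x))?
e^{6 - x}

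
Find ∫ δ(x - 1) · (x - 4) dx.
-3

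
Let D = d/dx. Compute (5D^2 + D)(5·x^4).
20 x^{2} \left(x + 15\right)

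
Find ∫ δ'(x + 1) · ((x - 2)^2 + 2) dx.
6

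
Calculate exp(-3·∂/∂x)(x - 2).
x - 5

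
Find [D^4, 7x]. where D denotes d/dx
28D^{3}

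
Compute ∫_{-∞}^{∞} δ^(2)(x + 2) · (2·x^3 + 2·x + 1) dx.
-24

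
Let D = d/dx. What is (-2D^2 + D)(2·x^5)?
10 x^{3} \left(x - 8\right)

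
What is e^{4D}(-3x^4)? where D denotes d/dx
- 3 x^{4} - 48 x^{3} - 288 x^{2} - 768 x - 768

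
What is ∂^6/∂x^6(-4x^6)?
-2880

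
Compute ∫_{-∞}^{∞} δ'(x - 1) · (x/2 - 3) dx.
- \frac{1}{2}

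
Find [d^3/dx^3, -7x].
-21\frac{d^{2}}{dx^{2}}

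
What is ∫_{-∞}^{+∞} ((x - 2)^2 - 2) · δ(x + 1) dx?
7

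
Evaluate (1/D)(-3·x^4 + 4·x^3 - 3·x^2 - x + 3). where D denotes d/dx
- \frac{3 x^{5}}{5} + x^{4} - x^{3} - \frac{x^{2}}{2} + 3 x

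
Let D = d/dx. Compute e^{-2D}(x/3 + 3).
\frac{x}{3} + \frac{7}{3}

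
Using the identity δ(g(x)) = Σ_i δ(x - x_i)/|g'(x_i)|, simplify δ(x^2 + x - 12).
\frac{\delta(x + 4) + \delta(x - 3)}{7}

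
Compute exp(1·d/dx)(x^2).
x^{2} + 2 x + 1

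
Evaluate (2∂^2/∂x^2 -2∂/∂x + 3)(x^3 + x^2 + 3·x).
3 x^{3} - 3 x^{2} + 17 x - 2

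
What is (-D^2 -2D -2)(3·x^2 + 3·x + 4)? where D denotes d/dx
- 6 x^{2} - 18 x - 20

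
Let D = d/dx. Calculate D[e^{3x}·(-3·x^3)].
9 x^{2} \left(- x - 1\right) e^{3 x}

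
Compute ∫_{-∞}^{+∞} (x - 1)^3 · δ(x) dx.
-1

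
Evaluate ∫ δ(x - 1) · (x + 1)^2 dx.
4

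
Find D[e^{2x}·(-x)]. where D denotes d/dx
\left(- 2 x - 1\right) e^{2 x}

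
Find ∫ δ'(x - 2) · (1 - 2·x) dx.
2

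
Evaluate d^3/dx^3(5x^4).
120 x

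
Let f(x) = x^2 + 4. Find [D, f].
2 x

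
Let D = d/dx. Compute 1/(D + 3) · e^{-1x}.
\frac{e^{- x}}{2}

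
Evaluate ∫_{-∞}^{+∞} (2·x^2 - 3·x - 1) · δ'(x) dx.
3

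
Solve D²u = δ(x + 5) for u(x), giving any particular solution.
\frac{|x + 5|}{2}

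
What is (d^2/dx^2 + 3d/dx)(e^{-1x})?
- 2 e^{- x}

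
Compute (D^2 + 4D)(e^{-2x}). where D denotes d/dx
- 4 e^{- 2 x}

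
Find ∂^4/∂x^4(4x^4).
96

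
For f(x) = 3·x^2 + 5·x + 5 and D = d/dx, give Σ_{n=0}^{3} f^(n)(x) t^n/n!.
3 t^{2} + t \left(6 x + 5\right) + 3 x^{2} + 5 x + 5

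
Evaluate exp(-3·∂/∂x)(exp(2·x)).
e^{2 x - 6}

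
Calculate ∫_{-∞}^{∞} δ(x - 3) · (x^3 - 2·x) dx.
21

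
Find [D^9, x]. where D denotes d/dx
9D^{8}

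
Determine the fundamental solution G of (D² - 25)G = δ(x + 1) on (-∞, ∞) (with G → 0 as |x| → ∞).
-\frac{e^{-5|x + 1|}}{10}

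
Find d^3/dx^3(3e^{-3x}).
- 81 e^{- 3 x}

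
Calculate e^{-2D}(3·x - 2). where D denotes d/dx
3 x - 8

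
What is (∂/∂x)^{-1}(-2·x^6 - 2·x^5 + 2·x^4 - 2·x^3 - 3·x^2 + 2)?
- \frac{2 x^{7}}{7} - \frac{x^{6}}{3} + \frac{2 x^{5}}{5} - \frac{x^{4}}{2} - x^{3} + 2 x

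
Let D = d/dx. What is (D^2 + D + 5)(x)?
5 x + 1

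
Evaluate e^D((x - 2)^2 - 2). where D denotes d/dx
x^{2} - 2 x - 1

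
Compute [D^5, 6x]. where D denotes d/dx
30D^{4}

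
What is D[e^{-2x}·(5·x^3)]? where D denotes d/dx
x^{2} \left(15 - 10 x\right) e^{- 2 x}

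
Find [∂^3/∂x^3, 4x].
12\frac{d^{2}}{dx^{2}}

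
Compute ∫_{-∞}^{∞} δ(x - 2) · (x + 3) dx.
5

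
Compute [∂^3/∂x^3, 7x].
21\frac{d^{2}}{dx^{2}}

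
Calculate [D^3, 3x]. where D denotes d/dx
9D^{2}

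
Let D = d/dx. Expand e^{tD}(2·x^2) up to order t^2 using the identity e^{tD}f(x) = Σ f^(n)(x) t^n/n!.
2 t^{2} + 4 t x + 2 x^{2}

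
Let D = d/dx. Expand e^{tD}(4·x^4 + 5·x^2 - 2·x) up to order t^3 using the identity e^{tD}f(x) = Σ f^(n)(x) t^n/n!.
16 t^{3} x + t^{2} \left(24 x^{2} + 5\right) + 2 t \left(8 x^{3} + 5 x - 1\right) + 4 x^{4} + 5 x^{2} - 2 x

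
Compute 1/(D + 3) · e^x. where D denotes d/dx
\frac{e^{x}}{4}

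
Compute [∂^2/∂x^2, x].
2\frac{d}{dx}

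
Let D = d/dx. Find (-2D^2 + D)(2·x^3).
6 x \left(x - 4\right)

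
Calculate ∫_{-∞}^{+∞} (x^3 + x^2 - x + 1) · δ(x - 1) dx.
2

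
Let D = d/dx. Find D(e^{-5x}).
- 5 e^{- 5 x}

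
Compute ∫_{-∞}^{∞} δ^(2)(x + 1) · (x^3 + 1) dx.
-6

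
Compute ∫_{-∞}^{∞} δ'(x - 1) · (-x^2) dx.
2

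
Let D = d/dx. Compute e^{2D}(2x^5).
2 x^{5} + 20 x^{4} + 80 x^{3} + 160 x^{2} + 160 x + 64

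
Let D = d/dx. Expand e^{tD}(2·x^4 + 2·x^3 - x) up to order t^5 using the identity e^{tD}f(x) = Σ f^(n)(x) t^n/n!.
2 t^{4} + t^{3} \left(8 x + 2\right) + 6 t^{2} x \left(2 x + 1\right) + t \left(8 x^{3} + 6 x^{2} - 1\right) + 2 x^{4} + 2 x^{3} - x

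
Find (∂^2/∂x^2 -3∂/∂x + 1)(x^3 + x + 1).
x^{3} - 9 x^{2} + 7 x - 2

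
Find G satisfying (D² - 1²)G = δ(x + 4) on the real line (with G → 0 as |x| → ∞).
-\frac{e^{-|x + 4|}}{2}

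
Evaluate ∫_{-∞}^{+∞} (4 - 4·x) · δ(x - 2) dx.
-4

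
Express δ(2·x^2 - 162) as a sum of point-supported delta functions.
\frac{\delta(x - 9) + \delta(x + 9)}{36}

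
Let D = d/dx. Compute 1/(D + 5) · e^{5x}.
\frac{e^{5 x}}{10}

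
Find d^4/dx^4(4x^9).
12096 x^{5}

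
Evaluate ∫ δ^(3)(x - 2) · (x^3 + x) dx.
-6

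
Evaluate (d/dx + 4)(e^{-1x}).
3 e^{- x}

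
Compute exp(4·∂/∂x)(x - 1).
x + 3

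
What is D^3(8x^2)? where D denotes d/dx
0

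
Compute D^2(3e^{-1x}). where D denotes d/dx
3 e^{- x}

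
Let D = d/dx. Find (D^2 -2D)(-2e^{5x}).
- 30 e^{5 x}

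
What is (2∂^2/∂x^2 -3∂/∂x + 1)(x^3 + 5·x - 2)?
x^{3} - 9 x^{2} + 17 x - 17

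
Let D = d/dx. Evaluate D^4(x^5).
120 x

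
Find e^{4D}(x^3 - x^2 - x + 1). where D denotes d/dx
x^{3} + 11 x^{2} + 39 x + 45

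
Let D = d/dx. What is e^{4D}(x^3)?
x^{3} + 12 x^{2} + 48 x + 64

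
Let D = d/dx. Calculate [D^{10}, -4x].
-40D^{9}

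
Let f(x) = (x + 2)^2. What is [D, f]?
2 x + 4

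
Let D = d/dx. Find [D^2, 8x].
16D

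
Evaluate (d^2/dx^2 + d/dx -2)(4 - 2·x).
4 x - 10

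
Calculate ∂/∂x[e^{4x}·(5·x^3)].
x^{2} \left(20 x + 15\right) e^{4 x}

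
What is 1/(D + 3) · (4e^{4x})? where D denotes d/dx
\frac{4 e^{4 x}}{7}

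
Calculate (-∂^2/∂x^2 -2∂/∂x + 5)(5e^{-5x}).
- 50 e^{- 5 x}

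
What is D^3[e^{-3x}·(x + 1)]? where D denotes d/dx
- 27 x e^{- 3 x}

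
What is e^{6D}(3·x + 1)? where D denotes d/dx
3 x + 19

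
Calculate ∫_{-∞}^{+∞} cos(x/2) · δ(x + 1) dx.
\cos{\left(\frac{1}{2} \right)}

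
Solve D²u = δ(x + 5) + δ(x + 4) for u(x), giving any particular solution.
\frac{|x + 5|}{2} + \frac{|x + 4|}{2}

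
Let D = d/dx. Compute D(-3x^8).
- 24 x^{7}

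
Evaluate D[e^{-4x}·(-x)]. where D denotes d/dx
\left(4 x - 1\right) e^{- 4 x}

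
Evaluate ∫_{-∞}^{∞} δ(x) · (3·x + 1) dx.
1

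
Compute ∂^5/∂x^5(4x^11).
221760 x^{6}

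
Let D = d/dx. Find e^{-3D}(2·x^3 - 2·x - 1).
2 x^{3} - 18 x^{2} + 52 x - 49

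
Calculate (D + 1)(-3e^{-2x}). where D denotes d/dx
3 e^{- 2 x}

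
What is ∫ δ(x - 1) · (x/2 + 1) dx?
\frac{3}{2}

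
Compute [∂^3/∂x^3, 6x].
18\frac{d^{2}}{dx^{2}}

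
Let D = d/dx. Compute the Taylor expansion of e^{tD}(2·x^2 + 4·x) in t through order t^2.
2 t^{2} + 4 t \left(x + 1\right) + 2 x^{2} + 4 x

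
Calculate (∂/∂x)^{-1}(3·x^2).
x^{3}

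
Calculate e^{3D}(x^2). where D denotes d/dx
x^{2} + 6 x + 9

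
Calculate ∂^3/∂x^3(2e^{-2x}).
- 16 e^{- 2 x}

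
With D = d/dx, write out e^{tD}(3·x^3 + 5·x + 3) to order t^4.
3 t^{3} + 9 t^{2} x + t \left(9 x^{2} + 5\right) + 3 x^{3} + 5 x + 3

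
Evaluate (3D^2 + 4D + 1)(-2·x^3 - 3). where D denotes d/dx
- 2 x^{3} - 24 x^{2} - 36 x - 3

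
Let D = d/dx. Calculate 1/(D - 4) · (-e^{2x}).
\frac{e^{2 x}}{2}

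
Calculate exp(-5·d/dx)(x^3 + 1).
x^{3} - 15 x^{2} + 75 x - 124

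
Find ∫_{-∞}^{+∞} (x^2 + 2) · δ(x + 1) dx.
3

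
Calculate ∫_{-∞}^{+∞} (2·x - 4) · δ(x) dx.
-4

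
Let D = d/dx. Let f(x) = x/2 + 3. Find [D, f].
\frac{1}{2}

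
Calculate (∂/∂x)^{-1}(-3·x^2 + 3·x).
- x^{3} + \frac{3 x^{2}}{2}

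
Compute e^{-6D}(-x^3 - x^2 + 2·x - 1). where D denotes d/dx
- x^{3} + 17 x^{2} - 94 x + 167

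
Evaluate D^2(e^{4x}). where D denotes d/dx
16 e^{4 x}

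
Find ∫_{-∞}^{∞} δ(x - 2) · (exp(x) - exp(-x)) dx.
2 \sinh{\left(2 \right)}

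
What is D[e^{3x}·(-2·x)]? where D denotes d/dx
\left(- 6 x - 2\right) e^{3 x}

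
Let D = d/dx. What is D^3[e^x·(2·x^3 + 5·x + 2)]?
\left(2 x^{3} + 18 x^{2} + 41 x + 29\right) e^{x}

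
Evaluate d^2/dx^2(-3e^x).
- 3 e^{x}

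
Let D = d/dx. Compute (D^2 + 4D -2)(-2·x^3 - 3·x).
4 x^{3} - 24 x^{2} - 6 x - 12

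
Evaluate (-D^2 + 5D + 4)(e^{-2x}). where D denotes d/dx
- 10 e^{- 2 x}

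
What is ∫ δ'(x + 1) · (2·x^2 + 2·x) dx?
2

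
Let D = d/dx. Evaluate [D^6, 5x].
30D^{5}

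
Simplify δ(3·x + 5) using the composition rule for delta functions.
\frac{\delta(x + 5/3)}{3}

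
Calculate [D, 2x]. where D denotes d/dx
2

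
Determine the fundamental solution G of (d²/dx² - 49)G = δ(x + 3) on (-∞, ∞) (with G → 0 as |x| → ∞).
-\frac{e^{-7|x + 3|}}{14}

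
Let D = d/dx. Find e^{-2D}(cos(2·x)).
\cos{\left(2 x - 4 \right)}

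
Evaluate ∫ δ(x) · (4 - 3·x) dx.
4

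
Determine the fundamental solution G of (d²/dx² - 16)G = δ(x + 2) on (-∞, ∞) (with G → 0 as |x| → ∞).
-\frac{e^{-4|x + 2|}}{8}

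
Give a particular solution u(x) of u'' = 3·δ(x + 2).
\frac{3|x + 2|}{2}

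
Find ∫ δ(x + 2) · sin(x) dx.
- \sin{\left(2 \right)}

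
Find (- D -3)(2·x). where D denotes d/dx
- 6 x - 2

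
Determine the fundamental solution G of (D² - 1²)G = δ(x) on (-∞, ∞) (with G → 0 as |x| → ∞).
-\frac{e^{-|x|}}{2}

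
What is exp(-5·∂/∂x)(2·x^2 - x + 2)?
2 x^{2} - 21 x + 57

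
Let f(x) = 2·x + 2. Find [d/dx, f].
2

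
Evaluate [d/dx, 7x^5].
35 x^{4}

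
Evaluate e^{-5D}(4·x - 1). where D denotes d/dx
4 x - 21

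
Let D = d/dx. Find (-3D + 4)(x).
4 x - 3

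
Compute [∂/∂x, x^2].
2 x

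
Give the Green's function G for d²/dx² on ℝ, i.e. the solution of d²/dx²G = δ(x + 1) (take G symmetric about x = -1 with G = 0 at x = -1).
\frac{|x + 1|}{2}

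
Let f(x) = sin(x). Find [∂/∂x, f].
\cos{\left(x \right)}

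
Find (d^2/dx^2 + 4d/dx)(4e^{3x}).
84 e^{3 x}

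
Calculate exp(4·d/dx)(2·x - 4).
2 x + 4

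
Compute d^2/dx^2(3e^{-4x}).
48 e^{- 4 x}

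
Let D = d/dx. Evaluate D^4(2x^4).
48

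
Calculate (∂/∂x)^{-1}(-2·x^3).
- \frac{x^{4}}{2}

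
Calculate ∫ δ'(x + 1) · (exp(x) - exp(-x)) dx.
- 2 \cosh{\left(1 \right)}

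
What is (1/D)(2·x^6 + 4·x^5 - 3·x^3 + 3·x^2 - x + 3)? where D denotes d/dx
\frac{2 x^{7}}{7} + \frac{2 x^{6}}{3} - \frac{3 x^{4}}{4} + x^{3} - \frac{x^{2}}{2} + 3 x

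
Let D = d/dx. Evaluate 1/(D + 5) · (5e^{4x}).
\frac{5 e^{4 x}}{9}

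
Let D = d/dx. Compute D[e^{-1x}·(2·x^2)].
2 x \left(2 - x\right) e^{- x}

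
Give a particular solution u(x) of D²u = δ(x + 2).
\frac{|x + 2|}{2}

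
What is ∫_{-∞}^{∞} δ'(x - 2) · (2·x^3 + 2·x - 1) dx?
-26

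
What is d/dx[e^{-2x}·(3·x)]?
3 \left(1 - 2 x\right) e^{- 2 x}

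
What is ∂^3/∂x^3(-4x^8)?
- 1344 x^{5}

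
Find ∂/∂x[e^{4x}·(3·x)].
\left(12 x + 3\right) e^{4 x}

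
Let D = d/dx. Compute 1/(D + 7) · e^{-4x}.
\frac{e^{- 4 x}}{3}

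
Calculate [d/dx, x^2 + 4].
2 x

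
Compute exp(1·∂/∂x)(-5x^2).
- 5 x^{2} - 10 x - 5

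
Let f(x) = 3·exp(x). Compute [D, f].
3 e^{x}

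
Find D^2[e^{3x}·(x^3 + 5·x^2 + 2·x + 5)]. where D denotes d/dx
\left(9 x^{3} + 63 x^{2} + 84 x + 67\right) e^{3 x}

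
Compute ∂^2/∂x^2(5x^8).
280 x^{6}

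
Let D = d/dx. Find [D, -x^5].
- 5 x^{4}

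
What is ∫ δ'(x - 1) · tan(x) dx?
- \tan^{2}{\left(1 \right)} - 1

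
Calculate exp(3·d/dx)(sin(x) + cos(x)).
\sqrt{2} \sin{\left(x + \frac{\pi}{4} + 3 \right)}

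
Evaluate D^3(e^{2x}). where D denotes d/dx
8 e^{2 x}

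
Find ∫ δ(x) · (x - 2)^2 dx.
4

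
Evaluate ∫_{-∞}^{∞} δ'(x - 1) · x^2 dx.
-2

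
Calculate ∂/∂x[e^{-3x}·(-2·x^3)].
6 x^{2} \left(x - 1\right) e^{- 3 x}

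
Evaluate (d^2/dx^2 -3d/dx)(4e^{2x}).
- 8 e^{2 x}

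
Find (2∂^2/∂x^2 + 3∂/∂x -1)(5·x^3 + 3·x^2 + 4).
- 5 x^{3} + 42 x^{2} + 78 x + 8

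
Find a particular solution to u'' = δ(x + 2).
\frac{|x + 2|}{2}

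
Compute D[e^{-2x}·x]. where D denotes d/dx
\left(1 - 2 x\right) e^{- 2 x}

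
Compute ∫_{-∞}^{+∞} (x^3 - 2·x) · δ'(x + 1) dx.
-1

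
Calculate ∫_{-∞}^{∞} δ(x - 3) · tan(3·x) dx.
\tan{\left(9 \right)}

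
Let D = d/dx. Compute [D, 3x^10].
30 x^{9}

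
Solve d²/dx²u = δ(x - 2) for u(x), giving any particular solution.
\frac{|x - 2|}{2}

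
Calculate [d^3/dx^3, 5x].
15\frac{d^{2}}{dx^{2}}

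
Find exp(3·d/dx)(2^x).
2^{x + 3}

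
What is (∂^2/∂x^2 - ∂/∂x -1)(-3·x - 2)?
3 x + 5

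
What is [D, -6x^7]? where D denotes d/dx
- 42 x^{6}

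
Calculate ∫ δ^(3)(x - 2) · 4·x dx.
0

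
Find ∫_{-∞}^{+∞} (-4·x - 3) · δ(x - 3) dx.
-15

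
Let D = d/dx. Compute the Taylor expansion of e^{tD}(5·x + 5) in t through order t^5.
5 t + 5 x + 5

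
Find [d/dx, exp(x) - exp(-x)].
2 \cosh{\left(x \right)}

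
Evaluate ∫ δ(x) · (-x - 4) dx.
-4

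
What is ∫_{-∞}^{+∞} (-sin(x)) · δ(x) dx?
0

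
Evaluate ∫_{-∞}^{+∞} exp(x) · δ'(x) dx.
-1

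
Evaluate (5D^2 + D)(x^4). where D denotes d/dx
4 x^{2} \left(x + 15\right)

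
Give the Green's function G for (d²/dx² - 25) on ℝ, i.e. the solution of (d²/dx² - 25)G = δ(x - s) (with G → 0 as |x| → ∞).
-\frac{e^{-5|x-s|}}{10}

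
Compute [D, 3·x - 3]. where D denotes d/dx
3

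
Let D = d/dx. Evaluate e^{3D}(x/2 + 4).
\frac{x}{2} + \frac{11}{2}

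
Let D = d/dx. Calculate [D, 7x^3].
21 x^{2}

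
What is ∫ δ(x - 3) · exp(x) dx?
e^{3}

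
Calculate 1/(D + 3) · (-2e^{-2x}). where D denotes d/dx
- 2 e^{- 2 x}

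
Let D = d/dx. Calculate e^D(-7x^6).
- 7 x^{6} - 42 x^{5} - 105 x^{4} - 140 x^{3} - 105 x^{2} - 42 x - 7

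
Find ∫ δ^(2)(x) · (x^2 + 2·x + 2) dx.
2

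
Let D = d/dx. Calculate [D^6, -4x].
-24D^{5}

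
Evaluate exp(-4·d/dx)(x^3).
x^{3} - 12 x^{2} + 48 x - 64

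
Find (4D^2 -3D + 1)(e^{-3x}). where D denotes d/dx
46 e^{- 3 x}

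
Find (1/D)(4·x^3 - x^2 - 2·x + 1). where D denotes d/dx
x^{4} - \frac{x^{3}}{3} - x^{2} + x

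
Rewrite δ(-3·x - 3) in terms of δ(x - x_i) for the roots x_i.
\frac{\delta(x + 1)}{3}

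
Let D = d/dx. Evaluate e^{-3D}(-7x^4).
- 7 x^{4} + 84 x^{3} - 378 x^{2} + 756 x - 567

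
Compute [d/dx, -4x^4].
- 16 x^{3}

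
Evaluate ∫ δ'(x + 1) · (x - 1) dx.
-1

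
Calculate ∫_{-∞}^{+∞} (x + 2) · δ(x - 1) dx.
3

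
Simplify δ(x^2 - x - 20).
\frac{\delta(x + 4) + \delta(x - 5)}{9}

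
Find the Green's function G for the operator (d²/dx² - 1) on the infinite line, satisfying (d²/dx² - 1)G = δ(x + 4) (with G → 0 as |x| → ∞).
-\frac{e^{-|x + 4|}}{2}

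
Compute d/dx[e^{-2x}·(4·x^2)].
8 x \left(1 - x\right) e^{- 2 x}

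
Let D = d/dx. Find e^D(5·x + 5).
5 x + 10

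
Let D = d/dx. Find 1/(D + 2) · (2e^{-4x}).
- e^{- 4 x}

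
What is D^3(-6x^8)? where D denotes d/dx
- 2016 x^{5}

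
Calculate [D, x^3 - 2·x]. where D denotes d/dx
3 x^{2} - 2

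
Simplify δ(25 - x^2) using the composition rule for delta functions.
\frac{\delta(x - 5) + \delta(x + 5)}{10}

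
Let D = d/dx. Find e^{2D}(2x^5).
2 x^{5} + 20 x^{4} + 80 x^{3} + 160 x^{2} + 160 x + 64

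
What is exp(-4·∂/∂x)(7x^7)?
7 x^{7} - 196 x^{6} + 2352 x^{5} - 15680 x^{4} + 62720 x^{3} - 150528 x^{2} + 200704 x - 114688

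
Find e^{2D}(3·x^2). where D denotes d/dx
3 x^{2} + 12 x + 12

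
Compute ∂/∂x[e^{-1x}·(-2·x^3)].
2 x^{2} \left(x - 3\right) e^{- x}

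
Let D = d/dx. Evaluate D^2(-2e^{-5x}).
- 50 e^{- 5 x}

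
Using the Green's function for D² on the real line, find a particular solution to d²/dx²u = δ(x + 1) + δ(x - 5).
\frac{|x + 1|}{2} + \frac{|x - 5|}{2}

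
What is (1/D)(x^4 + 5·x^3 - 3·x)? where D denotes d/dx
\frac{x^{5}}{5} + \frac{5 x^{4}}{4} - \frac{3 x^{2}}{2}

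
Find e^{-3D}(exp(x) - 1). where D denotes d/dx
e^{x - 3} - 1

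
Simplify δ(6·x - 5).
\frac{\delta(x - 5/6)}{6}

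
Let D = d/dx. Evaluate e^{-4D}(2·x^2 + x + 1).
2 x^{2} - 15 x + 29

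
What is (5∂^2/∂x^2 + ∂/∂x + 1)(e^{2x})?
23 e^{2 x}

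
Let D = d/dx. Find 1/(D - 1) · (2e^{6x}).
\frac{2 e^{6 x}}{5}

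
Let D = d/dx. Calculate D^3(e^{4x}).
64 e^{4 x}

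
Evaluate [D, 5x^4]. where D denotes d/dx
20 x^{3}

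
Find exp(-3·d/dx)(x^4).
x^{4} - 12 x^{3} + 54 x^{2} - 108 x + 81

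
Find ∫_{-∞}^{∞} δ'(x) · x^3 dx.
0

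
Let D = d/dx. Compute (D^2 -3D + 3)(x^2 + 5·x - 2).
3 x^{2} + 9 x - 19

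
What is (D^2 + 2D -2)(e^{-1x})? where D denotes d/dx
- 3 e^{- x}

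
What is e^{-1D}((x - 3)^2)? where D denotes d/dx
x^{2} - 8 x + 16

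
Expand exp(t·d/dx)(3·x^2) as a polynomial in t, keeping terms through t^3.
3 t^{2} + 6 t x + 3 x^{2}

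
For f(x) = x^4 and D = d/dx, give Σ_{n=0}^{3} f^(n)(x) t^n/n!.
x \left(4 t^{3} + 6 t^{2} x + 4 t x^{2} + x^{3}\right)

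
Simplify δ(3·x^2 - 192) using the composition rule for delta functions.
\frac{\delta(x - 8) + \delta(x + 8)}{48}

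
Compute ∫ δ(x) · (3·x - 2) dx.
-2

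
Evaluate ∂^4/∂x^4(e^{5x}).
625 e^{5 x}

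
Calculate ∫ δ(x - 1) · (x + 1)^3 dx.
8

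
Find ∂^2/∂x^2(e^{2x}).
4 e^{2 x}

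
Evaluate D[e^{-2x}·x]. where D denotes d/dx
\left(1 - 2 x\right) e^{- 2 x}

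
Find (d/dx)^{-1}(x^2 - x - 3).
\frac{x^{3}}{3} - \frac{x^{2}}{2} - 3 x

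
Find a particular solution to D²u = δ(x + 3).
\frac{|x + 3|}{2}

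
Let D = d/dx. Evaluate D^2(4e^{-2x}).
16 e^{- 2 x}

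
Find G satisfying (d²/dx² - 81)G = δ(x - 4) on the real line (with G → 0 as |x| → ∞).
-\frac{e^{-9|x - 4|}}{18}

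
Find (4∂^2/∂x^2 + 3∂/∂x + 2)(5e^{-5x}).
435 e^{- 5 x}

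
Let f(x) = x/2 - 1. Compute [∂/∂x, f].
\frac{1}{2}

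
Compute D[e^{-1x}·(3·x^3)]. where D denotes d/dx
3 x^{2} \left(3 - x\right) e^{- x}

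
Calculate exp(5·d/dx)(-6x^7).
- 6 x^{7} - 210 x^{6} - 3150 x^{5} - 26250 x^{4} - 131250 x^{3} - 393750 x^{2} - 656250 x - 468750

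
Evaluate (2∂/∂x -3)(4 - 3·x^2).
9 x^{2} - 12 x - 12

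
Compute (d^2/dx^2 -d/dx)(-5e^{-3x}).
- 60 e^{- 3 x}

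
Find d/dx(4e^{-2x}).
- 8 e^{- 2 x}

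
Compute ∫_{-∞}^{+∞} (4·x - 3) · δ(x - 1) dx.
1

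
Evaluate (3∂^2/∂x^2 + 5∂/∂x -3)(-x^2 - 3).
3 x^{2} - 10 x + 3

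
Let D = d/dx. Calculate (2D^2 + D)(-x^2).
- 2 x - 4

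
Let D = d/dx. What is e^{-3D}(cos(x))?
\cos{\left(x - 3 \right)}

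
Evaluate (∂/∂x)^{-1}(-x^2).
- \frac{x^{3}}{3}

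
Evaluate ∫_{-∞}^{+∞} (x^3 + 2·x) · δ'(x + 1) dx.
-5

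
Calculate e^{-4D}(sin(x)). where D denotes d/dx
\sin{\left(x - 4 \right)}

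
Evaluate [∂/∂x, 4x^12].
48 x^{11}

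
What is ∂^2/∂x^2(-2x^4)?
- 24 x^{2}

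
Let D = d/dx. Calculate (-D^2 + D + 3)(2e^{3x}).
- 6 e^{3 x}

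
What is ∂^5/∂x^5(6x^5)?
720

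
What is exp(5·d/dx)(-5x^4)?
- 5 x^{4} - 100 x^{3} - 750 x^{2} - 2500 x - 3125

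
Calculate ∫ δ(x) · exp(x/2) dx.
1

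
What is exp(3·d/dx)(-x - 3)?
- x - 6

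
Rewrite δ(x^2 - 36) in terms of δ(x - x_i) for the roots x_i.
\frac{\delta(x - 6) + \delta(x + 6)}{12}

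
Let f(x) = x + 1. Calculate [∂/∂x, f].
1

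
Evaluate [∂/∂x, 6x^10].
60 x^{9}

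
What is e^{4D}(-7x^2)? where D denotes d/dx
- 7 x^{2} - 56 x - 112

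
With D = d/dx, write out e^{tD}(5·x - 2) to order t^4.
5 t + 5 x - 2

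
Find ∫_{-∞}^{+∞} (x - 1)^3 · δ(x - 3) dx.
8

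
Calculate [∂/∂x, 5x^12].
60 x^{11}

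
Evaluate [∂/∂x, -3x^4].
- 12 x^{3}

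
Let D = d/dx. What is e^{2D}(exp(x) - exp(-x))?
2 \sinh{\left(x + 2 \right)}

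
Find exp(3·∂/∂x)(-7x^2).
- 7 x^{2} - 42 x - 63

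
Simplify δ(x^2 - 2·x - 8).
\frac{\delta(x - 4) + \delta(x + 2)}{6}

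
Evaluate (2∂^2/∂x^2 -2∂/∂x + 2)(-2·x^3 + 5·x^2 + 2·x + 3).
- 4 x^{3} + 22 x^{2} - 40 x + 22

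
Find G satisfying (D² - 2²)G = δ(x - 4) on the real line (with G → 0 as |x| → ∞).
-\frac{e^{-2|x - 4|}}{4}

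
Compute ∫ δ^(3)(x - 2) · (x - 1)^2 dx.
0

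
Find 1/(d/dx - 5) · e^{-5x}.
- \frac{e^{- 5 x}}{10}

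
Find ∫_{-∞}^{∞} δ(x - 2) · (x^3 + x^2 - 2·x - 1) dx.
7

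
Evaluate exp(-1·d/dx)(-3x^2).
- 3 x^{2} + 6 x - 3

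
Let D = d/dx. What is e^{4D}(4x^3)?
4 x^{3} + 48 x^{2} + 192 x + 256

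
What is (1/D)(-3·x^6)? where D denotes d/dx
- \frac{3 x^{7}}{7}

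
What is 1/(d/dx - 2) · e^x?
- e^{x}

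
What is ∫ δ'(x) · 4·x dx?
-4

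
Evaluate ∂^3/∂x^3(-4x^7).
- 840 x^{4}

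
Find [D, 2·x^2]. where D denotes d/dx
4 x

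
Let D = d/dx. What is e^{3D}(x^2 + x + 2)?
x^{2} + 7 x + 14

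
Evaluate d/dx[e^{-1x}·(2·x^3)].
2 x^{2} \left(3 - x\right) e^{- x}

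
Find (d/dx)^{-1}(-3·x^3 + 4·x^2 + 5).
- \frac{3 x^{4}}{4} + \frac{4 x^{3}}{3} + 5 x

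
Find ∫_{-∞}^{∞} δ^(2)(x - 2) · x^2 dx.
2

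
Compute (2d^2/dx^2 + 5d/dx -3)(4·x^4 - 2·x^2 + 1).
- 12 x^{4} + 80 x^{3} + 102 x^{2} - 20 x - 11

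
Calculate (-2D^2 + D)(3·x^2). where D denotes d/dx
6 x - 12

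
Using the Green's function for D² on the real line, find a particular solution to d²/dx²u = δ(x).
\frac{|x|}{2}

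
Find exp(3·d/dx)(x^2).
x^{2} + 6 x + 9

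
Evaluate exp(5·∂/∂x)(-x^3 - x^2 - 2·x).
- x^{3} - 16 x^{2} - 87 x - 160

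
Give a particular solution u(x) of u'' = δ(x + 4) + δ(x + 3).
\frac{|x + 4|}{2} + \frac{|x + 3|}{2}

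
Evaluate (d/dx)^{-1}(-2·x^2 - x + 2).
- \frac{2 x^{3}}{3} - \frac{x^{2}}{2} + 2 x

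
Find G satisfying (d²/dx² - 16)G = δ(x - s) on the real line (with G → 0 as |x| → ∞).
-\frac{e^{-4|x-s|}}{8}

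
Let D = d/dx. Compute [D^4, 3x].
12D^{3}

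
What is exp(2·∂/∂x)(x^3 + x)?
x^{3} + 6 x^{2} + 13 x + 10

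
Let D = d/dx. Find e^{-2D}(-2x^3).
- 2 x^{3} + 12 x^{2} - 24 x + 16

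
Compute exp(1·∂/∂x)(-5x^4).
- 5 x^{4} - 20 x^{3} - 30 x^{2} - 20 x - 5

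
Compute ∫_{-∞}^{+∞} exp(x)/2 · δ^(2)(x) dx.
\frac{1}{2}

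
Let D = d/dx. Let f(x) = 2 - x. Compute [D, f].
-1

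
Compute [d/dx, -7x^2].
- 14 x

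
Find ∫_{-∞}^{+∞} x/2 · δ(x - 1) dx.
\frac{1}{2}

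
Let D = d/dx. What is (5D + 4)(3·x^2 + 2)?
12 x^{2} + 30 x + 8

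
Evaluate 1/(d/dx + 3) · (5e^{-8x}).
- e^{- 8 x}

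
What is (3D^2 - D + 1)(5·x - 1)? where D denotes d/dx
5 x - 6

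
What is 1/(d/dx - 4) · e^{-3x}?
- \frac{e^{- 3 x}}{7}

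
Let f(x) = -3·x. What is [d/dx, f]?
-3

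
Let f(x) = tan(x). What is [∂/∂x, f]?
\frac{1}{\cos^{2}{\left(x \right)}}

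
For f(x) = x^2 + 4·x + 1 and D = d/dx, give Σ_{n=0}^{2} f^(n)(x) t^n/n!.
t^{2} + 2 t \left(x + 2\right) + x^{2} + 4 x + 1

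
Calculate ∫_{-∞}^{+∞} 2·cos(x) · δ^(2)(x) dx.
-2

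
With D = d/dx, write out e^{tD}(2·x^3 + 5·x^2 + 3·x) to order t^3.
2 t^{3} + t^{2} \left(6 x + 5\right) + t \left(6 x^{2} + 10 x + 3\right) + 2 x^{3} + 5 x^{2} + 3 x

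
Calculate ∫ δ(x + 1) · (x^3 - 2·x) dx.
1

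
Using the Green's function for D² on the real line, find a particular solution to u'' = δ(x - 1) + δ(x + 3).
\frac{|x - 1|}{2} + \frac{|x + 3|}{2}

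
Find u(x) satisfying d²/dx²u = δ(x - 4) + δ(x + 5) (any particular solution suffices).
\frac{|x - 4|}{2} + \frac{|x + 5|}{2}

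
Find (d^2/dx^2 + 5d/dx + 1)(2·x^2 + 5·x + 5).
2 x^{2} + 25 x + 34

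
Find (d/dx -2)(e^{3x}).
e^{3 x}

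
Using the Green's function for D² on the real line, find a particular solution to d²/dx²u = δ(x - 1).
\frac{|x - 1|}{2}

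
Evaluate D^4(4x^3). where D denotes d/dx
0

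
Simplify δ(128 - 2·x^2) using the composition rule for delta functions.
\frac{\delta(x - 8) + \delta(x + 8)}{32}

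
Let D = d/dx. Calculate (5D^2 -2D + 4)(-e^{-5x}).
- 139 e^{- 5 x}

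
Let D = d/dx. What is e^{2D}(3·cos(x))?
3 \cos{\left(x + 2 \right)}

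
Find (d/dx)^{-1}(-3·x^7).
- \frac{3 x^{8}}{8}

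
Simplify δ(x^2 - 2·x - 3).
\frac{\delta(x - 3) + \delta(x + 1)}{4}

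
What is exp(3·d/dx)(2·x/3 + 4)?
\frac{2 x}{3} + 6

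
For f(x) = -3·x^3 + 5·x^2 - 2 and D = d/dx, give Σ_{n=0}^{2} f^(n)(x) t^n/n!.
- t^{2} \left(9 x - 5\right) - t x \left(9 x - 10\right) - 3 x^{3} + 5 x^{2} - 2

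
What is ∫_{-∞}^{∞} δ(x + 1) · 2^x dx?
\frac{1}{2}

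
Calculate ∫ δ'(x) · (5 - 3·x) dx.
3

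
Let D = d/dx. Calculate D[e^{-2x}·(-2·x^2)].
4 x \left(x - 1\right) e^{- 2 x}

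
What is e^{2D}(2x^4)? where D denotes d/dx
2 x^{4} + 16 x^{3} + 48 x^{2} + 64 x + 32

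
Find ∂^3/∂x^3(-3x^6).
- 360 x^{3}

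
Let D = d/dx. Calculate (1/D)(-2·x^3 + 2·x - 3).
- \frac{x^{4}}{2} + x^{2} - 3 x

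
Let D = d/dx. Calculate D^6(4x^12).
2661120 x^{6}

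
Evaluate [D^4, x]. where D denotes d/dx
4D^{3}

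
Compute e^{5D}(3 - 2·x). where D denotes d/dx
- 2 x - 7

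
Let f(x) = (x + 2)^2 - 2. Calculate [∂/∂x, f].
2 x + 4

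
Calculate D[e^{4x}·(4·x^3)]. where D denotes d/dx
x^{2} \left(16 x + 12\right) e^{4 x}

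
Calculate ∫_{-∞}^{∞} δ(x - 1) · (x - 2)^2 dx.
1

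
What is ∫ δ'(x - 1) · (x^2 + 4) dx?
-2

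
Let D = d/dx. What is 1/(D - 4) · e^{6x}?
\frac{e^{6 x}}{2}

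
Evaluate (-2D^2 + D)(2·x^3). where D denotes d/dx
6 x \left(x - 4\right)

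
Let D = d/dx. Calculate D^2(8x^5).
160 x^{3}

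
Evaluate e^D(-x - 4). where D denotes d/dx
- x - 5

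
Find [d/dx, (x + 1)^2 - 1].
2 x + 2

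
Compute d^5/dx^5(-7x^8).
- 47040 x^{3}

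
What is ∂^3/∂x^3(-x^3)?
-6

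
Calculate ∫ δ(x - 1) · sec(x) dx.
\sec{\left(1 \right)}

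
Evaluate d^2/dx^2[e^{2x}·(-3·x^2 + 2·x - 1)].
\left(- 12 x^{2} - 16 x - 2\right) e^{2 x}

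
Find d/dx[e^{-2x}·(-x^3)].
x^{2} \left(2 x - 3\right) e^{- 2 x}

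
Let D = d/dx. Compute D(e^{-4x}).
- 4 e^{- 4 x}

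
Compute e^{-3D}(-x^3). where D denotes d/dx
- x^{3} + 9 x^{2} - 27 x + 27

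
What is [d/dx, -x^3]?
- 3 x^{2}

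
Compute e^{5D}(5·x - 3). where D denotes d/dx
5 x + 22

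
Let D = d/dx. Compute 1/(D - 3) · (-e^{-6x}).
\frac{e^{- 6 x}}{9}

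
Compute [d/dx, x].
1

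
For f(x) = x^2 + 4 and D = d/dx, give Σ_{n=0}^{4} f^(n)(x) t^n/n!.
t^{2} + 2 t x + x^{2} + 4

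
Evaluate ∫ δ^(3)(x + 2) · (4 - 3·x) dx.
0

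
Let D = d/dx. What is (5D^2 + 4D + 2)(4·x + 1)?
8 x + 18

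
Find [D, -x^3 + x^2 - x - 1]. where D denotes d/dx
- 3 x^{2} + 2 x - 1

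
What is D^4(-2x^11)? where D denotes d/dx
- 15840 x^{7}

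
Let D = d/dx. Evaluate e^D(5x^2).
5 x^{2} + 10 x + 5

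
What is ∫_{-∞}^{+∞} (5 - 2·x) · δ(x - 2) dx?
1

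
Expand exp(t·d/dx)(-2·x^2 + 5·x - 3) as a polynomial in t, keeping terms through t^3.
- 2 t^{2} - t \left(4 x - 5\right) - 2 x^{2} + 5 x - 3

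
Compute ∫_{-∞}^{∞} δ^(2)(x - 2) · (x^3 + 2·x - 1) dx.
12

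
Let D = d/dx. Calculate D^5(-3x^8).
- 20160 x^{3}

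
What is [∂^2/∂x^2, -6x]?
-12\frac{d}{dx}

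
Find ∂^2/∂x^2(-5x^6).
- 150 x^{4}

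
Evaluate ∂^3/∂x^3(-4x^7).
- 840 x^{4}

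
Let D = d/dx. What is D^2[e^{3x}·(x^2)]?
\left(9 x^{2} + 12 x + 2\right) e^{3 x}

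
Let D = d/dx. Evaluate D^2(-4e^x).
- 4 e^{x}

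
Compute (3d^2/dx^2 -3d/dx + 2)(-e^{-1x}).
- 8 e^{- x}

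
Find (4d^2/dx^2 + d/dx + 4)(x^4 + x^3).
x \left(4 x^{3} + 8 x^{2} + 51 x + 24\right)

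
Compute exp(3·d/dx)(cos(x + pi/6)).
\cos{\left(x + \frac{\pi}{6} + 3 \right)}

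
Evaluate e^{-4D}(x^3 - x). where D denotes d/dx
x^{3} - 12 x^{2} + 47 x - 60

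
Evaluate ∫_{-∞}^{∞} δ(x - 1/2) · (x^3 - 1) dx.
- \frac{7}{8}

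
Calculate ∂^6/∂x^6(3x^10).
453600 x^{4}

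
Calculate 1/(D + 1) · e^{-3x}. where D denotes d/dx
- \frac{e^{- 3 x}}{2}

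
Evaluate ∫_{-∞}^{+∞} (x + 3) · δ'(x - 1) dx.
-1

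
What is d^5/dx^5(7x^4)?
0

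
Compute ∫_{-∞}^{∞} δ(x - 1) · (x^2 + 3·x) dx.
4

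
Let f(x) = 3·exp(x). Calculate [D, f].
3 e^{x}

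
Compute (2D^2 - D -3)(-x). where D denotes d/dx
3 x + 1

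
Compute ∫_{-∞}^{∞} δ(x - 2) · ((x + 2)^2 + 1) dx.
17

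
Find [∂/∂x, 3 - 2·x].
-2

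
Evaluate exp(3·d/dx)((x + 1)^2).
x^{2} + 8 x + 16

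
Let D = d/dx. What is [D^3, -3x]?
-9D^{2}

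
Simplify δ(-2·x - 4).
\frac{\delta(x + 2)}{2}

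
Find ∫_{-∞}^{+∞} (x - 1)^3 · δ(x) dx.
-1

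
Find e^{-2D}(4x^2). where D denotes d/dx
4 x^{2} - 16 x + 16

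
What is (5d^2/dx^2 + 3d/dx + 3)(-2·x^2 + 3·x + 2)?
- 6 x^{2} - 3 x - 5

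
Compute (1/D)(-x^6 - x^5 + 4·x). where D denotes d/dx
- \frac{x^{7}}{7} - \frac{x^{6}}{6} + 2 x^{2}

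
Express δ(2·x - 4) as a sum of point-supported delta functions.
\frac{\delta(x - 2)}{2}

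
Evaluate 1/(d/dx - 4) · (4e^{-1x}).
- \frac{4 e^{- x}}{5}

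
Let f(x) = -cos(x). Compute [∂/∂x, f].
\sin{\left(x \right)}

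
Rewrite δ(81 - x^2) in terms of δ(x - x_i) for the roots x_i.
\frac{\delta(x - 9) + \delta(x + 9)}{18}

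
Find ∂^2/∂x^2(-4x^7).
- 168 x^{5}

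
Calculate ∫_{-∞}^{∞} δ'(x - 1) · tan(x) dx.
- \tan^{2}{\left(1 \right)} - 1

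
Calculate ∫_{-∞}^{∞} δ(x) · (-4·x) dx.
0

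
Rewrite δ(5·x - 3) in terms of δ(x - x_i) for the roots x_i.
\frac{\delta(x - 3/5)}{5}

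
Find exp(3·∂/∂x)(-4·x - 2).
- 4 x - 14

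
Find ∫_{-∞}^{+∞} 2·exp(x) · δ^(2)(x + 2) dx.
\frac{2}{e^{2}}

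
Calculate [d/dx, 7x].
7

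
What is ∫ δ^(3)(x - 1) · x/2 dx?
0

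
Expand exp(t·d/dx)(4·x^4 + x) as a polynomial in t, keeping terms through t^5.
4 t^{4} + 16 t^{3} x + 24 t^{2} x^{2} + t \left(16 x^{3} + 1\right) + 4 x^{4} + x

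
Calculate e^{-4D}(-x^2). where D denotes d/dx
- x^{2} + 8 x - 16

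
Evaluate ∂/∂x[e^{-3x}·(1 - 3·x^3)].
3 \left(3 x^{3} - 3 x^{2} - 1\right) e^{- 3 x}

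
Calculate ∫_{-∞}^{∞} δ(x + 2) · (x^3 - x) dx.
-6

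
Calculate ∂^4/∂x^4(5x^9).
15120 x^{5}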